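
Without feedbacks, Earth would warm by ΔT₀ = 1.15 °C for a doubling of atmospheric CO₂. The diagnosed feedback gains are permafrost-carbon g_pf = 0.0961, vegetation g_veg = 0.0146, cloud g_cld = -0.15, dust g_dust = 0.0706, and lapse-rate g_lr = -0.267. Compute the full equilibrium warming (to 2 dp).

Total gain g = 0.0961 + 0.0146 − 0.15 + 0.0706 − 0.267 = -0.2357.
Amplification A = 1/(1 + 0.2357) = 0.8093.
ΔT = 1.15 × 0.8093 = 0.93 °C.

0.93 °C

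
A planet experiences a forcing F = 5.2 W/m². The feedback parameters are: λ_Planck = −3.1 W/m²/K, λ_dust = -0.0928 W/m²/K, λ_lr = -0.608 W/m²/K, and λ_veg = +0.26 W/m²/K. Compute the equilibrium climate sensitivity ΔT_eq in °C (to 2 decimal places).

1.47 °C

Net feedback parameter λ = (−3.1) + (-0.0928) + (-0.608) + (+0.26) = -3.5408 W/m²/K.
ΔT = −F/λ = −5.2/(-3.5408) = 1.47 °C.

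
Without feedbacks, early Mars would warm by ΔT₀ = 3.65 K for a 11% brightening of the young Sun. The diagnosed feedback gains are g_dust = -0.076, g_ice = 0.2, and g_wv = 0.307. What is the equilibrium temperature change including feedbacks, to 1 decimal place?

Total gain g = -0.076 + 0.2 + 0.307 = 0.431.
Amplification A = 1/(1 − 0.431) = 1.757.
ΔT = 3.65 × 1.757 = 6.4 K.

6.4 K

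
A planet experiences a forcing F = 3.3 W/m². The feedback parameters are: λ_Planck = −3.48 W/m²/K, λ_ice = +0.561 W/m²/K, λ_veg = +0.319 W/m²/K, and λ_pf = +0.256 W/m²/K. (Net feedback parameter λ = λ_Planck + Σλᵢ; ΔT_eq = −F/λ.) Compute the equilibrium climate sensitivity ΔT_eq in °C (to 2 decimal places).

Net feedback parameter λ = (−3.48) + (+0.561) + (+0.319) + (+0.256) = -2.344 W/m²/K.
ΔT = −F/λ = −3.3/(-2.344) = 1.41 °C.

1.41 °C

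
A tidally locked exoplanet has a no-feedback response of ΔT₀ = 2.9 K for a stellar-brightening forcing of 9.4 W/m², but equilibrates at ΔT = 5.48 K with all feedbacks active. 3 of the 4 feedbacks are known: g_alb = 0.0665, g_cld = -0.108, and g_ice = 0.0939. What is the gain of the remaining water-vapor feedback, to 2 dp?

Amplification A = ΔT/ΔT₀ = 5.48/2.9 = 1.89.
Total gain g = 1 − 1/A = 1 − 1/1.89 = 0.4709.
Known gains sum to 0.0665 − 0.108 + 0.0939 = 0.0524.
g_wv = 0.4709 − 0.0524 = 0.42.

0.42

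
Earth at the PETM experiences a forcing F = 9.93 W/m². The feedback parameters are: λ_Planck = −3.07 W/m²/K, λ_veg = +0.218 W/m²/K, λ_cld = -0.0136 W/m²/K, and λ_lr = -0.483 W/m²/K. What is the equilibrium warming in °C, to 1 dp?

3.0 °C

Net feedback parameter λ = (−3.07) + (+0.218) + (-0.0136) + (-0.483) = -3.3486 W/m²/K.
ΔT = −F/λ = −9.93/(-3.3486) = 3.0 °C.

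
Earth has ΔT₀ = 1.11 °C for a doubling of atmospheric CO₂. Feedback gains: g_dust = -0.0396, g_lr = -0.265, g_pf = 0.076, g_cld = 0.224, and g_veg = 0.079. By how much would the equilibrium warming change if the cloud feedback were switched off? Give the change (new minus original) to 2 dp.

Original: g = 0.0744, ΔT = 1.11/(1−0.0744) = 1.1992 °C.
Without cloud: g' = -0.1496, ΔT' = 1.11/(1+0.1496) = 0.9656 °C.
Change = 0.9656 − 1.1992 = -0.23 °C.

-0.23 °C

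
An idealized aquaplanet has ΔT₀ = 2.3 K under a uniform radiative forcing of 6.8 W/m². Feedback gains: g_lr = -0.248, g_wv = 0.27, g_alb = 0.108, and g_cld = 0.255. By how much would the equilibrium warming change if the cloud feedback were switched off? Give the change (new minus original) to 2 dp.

-1.10 K

Original: g = 0.385, ΔT = 2.3/(1−0.385) = 3.7398 K.
Without cloud: g' = 0.13, ΔT' = 2.3/(1−0.13) = 2.6437 K.
Change = 2.6437 − 3.7398 = -1.10 K.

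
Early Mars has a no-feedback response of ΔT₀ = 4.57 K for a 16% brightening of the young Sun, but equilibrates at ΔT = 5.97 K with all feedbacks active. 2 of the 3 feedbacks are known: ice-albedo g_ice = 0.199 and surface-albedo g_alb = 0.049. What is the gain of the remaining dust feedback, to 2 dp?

-0.01

Amplification A = ΔT/ΔT₀ = 5.97/4.57 = 1.306.
Total gain g = 1 − 1/A = 1 − 1/1.306 = 0.2343.
Known gains sum to 0.199 + 0.049 = 0.248.
g_dust = 0.2343 − 0.248 = -0.01.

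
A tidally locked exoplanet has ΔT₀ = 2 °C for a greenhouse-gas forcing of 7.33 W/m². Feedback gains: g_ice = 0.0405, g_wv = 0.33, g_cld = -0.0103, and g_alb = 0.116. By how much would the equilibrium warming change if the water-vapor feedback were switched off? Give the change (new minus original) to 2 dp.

-1.48 °C

Original: g = 0.4762, ΔT = 2/(1−0.4762) = 3.8183 °C.
Without water-vapor: g' = 0.1462, ΔT' = 2/(1−0.1462) = 2.3425 °C.
Change = 2.3425 − 3.8183 = -1.48 °C.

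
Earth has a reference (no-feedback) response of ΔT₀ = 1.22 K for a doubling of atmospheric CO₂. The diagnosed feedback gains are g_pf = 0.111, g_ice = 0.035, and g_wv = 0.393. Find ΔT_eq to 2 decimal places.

2.65 K

Total gain g = 0.111 + 0.035 + 0.393 = 0.539.
Amplification A = 1/(1 − 0.539) = 2.169.
ΔT = 1.22 × 2.169 = 2.65 K.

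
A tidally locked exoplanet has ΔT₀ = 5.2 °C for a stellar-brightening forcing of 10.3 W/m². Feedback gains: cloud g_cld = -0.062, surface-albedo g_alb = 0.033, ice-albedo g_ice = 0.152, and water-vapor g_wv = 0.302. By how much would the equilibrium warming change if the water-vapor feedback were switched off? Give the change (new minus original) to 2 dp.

Original: g = 0.425, ΔT = 5.2/(1−0.425) = 9.0435 °C.
Without water-vapor: g' = 0.123, ΔT' = 5.2/(1−0.123) = 5.9293 °C.
Change = 5.9293 − 9.0435 = -3.11 °C.

-3.11 °C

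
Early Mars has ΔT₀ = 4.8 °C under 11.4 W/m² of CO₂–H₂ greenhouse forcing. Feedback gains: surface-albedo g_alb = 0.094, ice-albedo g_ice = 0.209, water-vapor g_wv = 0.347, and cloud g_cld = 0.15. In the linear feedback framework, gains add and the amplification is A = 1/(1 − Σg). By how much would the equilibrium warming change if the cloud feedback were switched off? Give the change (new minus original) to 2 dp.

Original: g = 0.8, ΔT = 4.8/(1−0.8) = 24.0000 °C.
Without cloud: g' = 0.65, ΔT' = 4.8/(1−0.65) = 13.7143 °C.
Change = 13.7143 − 24.0000 = -10.29 °C.

-10.29 °C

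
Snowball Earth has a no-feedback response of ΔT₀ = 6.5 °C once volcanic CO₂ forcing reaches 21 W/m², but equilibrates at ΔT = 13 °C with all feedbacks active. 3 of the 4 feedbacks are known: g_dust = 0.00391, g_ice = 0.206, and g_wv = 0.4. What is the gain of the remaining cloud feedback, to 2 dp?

-0.11

Amplification A = ΔT/ΔT₀ = 13/6.5 = 2.
Total gain g = 1 − 1/A = 1 − 1/2 = 0.5.
Known gains sum to 0.00391 + 0.206 + 0.4 = 0.60991.
g_cld = 0.5 − 0.60991 = -0.11.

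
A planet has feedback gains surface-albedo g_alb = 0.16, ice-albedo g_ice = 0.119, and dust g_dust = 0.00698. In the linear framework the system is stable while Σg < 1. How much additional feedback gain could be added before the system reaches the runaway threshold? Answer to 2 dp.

0.71

Current total gain = 0.16 + 0.119 + 0.00698 = 0.28598.
Margin to runaway = 1 − 0.28598 = 0.71.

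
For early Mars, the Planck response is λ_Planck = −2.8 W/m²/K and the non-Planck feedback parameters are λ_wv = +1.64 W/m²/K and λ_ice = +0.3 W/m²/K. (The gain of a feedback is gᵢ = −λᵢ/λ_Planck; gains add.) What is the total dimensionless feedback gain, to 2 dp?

0.69

Convert to gains: g_wv = 1.64/2.8 = 0.5857; g_ice = 0.3/2.8 = 0.1071.
Total gain g = 0.6928.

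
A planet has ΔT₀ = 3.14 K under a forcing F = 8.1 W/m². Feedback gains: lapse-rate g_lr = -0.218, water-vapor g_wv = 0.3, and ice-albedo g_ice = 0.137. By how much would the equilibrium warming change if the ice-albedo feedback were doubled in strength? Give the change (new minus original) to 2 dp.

Original: g = 0.219, ΔT = 3.14/(1−0.219) = 4.0205 K.
With doubled ice-albedo: g' = 0.356, ΔT' = 3.14/(1−0.356) = 4.8758 K.
Change = 4.8758 − 4.0205 = 0.86 K.

0.86 K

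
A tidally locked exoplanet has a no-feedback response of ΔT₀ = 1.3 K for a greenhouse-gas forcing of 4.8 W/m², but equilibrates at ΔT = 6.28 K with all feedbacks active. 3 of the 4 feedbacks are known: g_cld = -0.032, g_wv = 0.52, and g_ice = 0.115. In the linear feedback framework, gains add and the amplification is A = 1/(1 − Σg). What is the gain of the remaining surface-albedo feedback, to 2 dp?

Amplification A = ΔT/ΔT₀ = 6.28/1.3 = 4.831.
Total gain g = 1 − 1/A = 1 − 1/4.831 = 0.793.
Known gains sum to -0.032 + 0.52 + 0.115 = 0.603.
g_alb = 0.793 − 0.603 = 0.19.

0.19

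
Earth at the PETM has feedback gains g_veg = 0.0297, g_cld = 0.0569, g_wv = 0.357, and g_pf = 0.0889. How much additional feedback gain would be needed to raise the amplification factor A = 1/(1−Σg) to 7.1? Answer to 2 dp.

Current total gain = 0.5325.
Target gain for A = 7.1: g* = 1 − 1/7.1 = 0.8592.
Additional gain needed = 0.8592 − 0.5325 = 0.33.

0.33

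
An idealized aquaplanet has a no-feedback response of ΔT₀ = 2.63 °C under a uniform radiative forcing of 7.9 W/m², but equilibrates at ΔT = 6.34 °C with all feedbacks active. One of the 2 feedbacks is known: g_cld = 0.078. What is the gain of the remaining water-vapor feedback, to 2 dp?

Amplification A = ΔT/ΔT₀ = 6.34/2.63 = 2.411.
Total gain g = 1 − 1/A = 1 − 1/2.411 = 0.5852.
The known gain is 0.078.
g_wv = 0.5852 − 0.078 = 0.51.

0.51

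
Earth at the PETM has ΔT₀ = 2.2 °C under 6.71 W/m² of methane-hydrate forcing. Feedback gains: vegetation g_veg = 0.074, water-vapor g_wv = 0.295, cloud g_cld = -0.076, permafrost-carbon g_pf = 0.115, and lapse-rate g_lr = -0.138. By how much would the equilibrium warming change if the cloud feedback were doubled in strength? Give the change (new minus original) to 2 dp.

Original: g = 0.27, ΔT = 2.2/(1−0.27) = 3.0137 °C.
With doubled cloud: g' = 0.194, ΔT' = 2.2/(1−0.194) = 2.7295 °C.
Change = 2.7295 − 3.0137 = -0.28 °C.

-0.28 °C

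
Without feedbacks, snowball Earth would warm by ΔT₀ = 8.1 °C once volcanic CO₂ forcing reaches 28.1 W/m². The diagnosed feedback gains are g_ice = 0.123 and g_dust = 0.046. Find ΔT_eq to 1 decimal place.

Total gain g = 0.123 + 0.046 = 0.169.
Amplification A = 1/(1 − 0.169) = 1.203.
ΔT = 8.1 × 1.203 = 9.7 °C.

9.7 °C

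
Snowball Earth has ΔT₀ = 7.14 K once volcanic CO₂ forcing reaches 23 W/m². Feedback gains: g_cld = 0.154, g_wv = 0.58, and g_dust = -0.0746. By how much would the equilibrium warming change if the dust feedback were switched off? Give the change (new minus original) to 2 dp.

Original: g = 0.6594, ΔT = 7.14/(1−0.6594) = 20.9630 K.
Without dust: g' = 0.734, ΔT' = 7.14/(1−0.734) = 26.8421 K.
Change = 26.8421 − 20.9630 = 5.88 K.

5.88 K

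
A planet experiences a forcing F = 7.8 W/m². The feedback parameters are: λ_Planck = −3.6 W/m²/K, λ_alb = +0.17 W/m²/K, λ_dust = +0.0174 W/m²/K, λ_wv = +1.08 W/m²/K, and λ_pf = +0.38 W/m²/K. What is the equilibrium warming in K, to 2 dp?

Net feedback parameter λ = (−3.6) + (+0.17) + (+0.0174) + (+1.08) + (+0.38) = -1.9526 W/m²/K.
ΔT = −F/λ = −7.8/(-1.9526) = 3.99 K.

3.99 K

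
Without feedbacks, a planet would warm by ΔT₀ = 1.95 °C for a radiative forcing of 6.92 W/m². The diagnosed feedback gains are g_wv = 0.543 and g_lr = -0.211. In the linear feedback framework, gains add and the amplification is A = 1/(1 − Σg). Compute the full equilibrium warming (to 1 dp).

Total gain g = 0.543 − 0.211 = 0.332.
Amplification A = 1/(1 − 0.332) = 1.497.
ΔT = 1.95 × 1.497 = 2.9 °C.

2.9 °C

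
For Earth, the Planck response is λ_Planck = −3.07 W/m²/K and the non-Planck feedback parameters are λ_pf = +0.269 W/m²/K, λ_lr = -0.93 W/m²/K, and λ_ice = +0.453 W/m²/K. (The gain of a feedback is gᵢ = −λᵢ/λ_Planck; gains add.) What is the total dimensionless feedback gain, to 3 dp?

Convert to gains: g_pf = 0.269/3.07 = 0.08762; g_lr = -0.93/3.07 = -0.3029; g_ice = 0.453/3.07 = 0.1476.
Total gain g = -0.06768.

-0.068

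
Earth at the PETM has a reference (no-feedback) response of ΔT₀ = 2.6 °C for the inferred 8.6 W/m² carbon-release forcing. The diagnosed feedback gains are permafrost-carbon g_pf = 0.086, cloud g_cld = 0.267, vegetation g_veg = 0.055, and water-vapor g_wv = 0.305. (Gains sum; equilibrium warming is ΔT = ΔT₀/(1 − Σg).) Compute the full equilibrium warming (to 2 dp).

Total gain g = 0.086 + 0.267 + 0.055 + 0.305 = 0.713.
Amplification A = 1/(1 − 0.713) = 3.484.
ΔT = 2.6 × 3.484 = 9.06 °C.

9.06 °C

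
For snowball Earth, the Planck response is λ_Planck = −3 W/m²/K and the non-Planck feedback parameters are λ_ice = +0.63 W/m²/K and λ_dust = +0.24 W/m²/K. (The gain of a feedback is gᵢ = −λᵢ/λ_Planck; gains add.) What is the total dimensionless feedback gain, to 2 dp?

Convert to gains: g_ice = 0.63/3 = 0.21; g_dust = 0.24/3 = 0.08.
Total gain g = 0.29.

0.29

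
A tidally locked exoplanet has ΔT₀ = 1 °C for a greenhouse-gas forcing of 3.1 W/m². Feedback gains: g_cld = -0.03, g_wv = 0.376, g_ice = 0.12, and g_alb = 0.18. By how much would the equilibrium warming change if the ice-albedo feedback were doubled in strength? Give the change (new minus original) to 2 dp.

1.45 °C

Original: g = 0.646, ΔT = 1/(1−0.646) = 2.8249 °C.
With doubled ice-albedo: g' = 0.766, ΔT' = 1/(1−0.766) = 4.2735 °C.
Change = 4.2735 − 2.8249 = 1.45 °C.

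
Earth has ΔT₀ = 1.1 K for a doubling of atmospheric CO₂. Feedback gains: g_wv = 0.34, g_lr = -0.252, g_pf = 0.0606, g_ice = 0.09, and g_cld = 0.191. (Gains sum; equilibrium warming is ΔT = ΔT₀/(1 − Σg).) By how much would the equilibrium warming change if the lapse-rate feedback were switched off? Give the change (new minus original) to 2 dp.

Original: g = 0.4296, ΔT = 1.1/(1−0.4296) = 1.9285 K.
Without lapse-rate: g' = 0.6816, ΔT' = 1.1/(1−0.6816) = 3.4548 K.
Change = 3.4548 − 1.9285 = 1.53 K.

1.53 K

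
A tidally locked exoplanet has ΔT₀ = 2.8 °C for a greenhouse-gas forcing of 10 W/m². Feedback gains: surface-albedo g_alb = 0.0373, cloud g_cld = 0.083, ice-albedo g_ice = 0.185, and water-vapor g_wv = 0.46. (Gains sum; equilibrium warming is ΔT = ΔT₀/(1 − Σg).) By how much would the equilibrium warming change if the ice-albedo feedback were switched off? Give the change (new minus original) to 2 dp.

-5.26 °C

Original: g = 0.7653, ΔT = 2.8/(1−0.7653) = 11.9301 °C.
Without ice-albedo: g' = 0.5803, ΔT' = 2.8/(1−0.5803) = 6.6714 °C.
Change = 6.6714 − 11.9301 = -5.26 °C.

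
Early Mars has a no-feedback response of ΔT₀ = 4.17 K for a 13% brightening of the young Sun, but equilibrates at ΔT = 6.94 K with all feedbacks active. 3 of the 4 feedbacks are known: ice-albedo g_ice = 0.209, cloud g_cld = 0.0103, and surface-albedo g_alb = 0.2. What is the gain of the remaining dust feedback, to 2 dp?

Amplification A = ΔT/ΔT₀ = 6.94/4.17 = 1.664.
Total gain g = 1 − 1/A = 1 − 1/1.664 = 0.399.
Known gains sum to 0.209 + 0.0103 + 0.2 = 0.4193.
g_dust = 0.399 − 0.4193 = -0.02.

-0.02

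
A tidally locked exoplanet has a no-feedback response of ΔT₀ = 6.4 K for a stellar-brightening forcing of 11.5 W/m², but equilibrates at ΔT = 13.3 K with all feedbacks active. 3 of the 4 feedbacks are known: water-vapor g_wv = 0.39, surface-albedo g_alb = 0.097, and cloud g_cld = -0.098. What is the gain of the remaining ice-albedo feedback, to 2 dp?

Amplification A = ΔT/ΔT₀ = 13.3/6.4 = 2.078.
Total gain g = 1 − 1/A = 1 − 1/2.078 = 0.5188.
Known gains sum to 0.39 + 0.097 − 0.098 = 0.389.
g_ice = 0.5188 − 0.389 = 0.13.

0.13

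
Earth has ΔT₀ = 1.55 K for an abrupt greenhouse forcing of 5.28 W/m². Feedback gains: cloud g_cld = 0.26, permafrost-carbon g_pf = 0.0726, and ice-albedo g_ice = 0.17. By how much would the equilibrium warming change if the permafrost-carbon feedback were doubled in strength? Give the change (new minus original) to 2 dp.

Original: g = 0.5026, ΔT = 1.55/(1−0.5026) = 3.1162 K.
With doubled permafrost-carbon: g' = 0.5752, ΔT' = 1.55/(1−0.5752) = 3.6488 K.
Change = 3.6488 − 3.1162 = 0.53 K.

0.53 K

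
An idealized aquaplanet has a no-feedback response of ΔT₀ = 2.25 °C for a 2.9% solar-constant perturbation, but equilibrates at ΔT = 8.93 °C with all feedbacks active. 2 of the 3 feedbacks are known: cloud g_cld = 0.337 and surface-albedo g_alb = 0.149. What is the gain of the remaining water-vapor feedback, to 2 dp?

Amplification A = ΔT/ΔT₀ = 8.93/2.25 = 3.969.
Total gain g = 1 − 1/A = 1 − 1/3.969 = 0.748.
Known gains sum to 0.337 + 0.149 = 0.486.
g_wv = 0.748 − 0.486 = 0.26.

0.26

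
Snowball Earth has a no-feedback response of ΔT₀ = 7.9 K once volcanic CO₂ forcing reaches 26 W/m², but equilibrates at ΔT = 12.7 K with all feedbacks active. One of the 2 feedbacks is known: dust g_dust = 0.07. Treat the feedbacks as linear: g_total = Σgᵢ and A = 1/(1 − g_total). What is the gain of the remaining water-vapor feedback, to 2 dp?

Amplification A = ΔT/ΔT₀ = 12.7/7.9 = 1.608.
Total gain g = 1 − 1/A = 1 − 1/1.608 = 0.3781.
The known gain is 0.07.
g_wv = 0.3781 − 0.07 = 0.31.

0.31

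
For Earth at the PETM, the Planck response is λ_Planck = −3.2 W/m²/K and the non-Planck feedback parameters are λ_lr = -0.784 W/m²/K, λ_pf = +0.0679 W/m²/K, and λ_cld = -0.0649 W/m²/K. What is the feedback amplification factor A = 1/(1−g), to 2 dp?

Convert to gains: g_lr = -0.784/3.2 = -0.245; g_pf = 0.0679/3.2 = 0.02122; g_cld = -0.0649/3.2 = -0.02028.
Total gain g = -0.24406.
A = 1/(1 + 0.24406) = 0.80.

0.80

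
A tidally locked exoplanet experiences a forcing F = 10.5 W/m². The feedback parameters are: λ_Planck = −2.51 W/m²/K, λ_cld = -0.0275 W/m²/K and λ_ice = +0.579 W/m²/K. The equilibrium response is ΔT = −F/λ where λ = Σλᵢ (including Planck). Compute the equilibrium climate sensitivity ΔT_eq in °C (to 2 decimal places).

Net feedback parameter λ = (−2.51) + (-0.0275) + (+0.579) = -1.9585 W/m²/K.
ΔT = −F/λ = −10.5/(-1.9585) = 5.36 °C.

5.36 °C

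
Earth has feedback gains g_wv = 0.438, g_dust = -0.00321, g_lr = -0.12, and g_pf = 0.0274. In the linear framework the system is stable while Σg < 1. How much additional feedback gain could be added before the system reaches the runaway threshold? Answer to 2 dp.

Current total gain = 0.438 − 0.00321 − 0.12 + 0.0274 = 0.34219.
Margin to runaway = 1 − 0.34219 = 0.66.

0.66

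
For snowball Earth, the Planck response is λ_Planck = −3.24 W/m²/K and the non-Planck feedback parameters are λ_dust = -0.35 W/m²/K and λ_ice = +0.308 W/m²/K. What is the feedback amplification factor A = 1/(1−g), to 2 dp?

0.99

Convert to gains: g_dust = -0.35/3.24 = -0.108; g_ice = 0.308/3.24 = 0.09506.
Total gain g = -0.01294.
A = 1/(1 + 0.01294) = 0.99.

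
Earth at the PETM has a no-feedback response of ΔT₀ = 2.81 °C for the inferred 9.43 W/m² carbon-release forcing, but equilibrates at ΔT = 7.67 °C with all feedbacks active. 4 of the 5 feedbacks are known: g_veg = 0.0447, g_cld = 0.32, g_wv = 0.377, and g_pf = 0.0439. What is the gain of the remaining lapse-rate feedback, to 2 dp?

Amplification A = ΔT/ΔT₀ = 7.67/2.81 = 2.73.
Total gain g = 1 − 1/A = 1 − 1/2.73 = 0.6337.
Known gains sum to 0.0447 + 0.32 + 0.377 + 0.0439 = 0.7856.
g_lr = 0.6337 − 0.7856 = -0.15.

-0.15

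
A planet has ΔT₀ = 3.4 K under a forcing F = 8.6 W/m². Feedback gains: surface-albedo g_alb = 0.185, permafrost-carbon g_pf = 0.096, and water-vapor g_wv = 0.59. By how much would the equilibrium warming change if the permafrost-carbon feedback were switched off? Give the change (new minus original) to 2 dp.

Original: g = 0.871, ΔT = 3.4/(1−0.871) = 26.3566 K.
Without permafrost-carbon: g' = 0.775, ΔT' = 3.4/(1−0.775) = 15.1111 K.
Change = 15.1111 − 26.3566 = -11.25 K.

-11.25 K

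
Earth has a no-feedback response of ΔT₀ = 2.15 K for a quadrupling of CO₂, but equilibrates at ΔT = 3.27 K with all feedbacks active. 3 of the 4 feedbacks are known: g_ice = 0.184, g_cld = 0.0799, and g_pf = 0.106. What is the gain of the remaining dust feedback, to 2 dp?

-0.03

Amplification A = ΔT/ΔT₀ = 3.27/2.15 = 1.521.
Total gain g = 1 − 1/A = 1 − 1/1.521 = 0.3425.
Known gains sum to 0.184 + 0.0799 + 0.106 = 0.3699.
g_dust = 0.3425 − 0.3699 = -0.03.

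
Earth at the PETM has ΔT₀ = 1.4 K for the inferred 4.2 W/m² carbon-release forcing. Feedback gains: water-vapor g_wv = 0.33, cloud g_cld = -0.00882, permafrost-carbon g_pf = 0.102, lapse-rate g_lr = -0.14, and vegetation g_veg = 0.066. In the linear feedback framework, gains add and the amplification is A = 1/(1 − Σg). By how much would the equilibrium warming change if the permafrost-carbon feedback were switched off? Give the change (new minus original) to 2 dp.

-0.29 K

Original: g = 0.34918, ΔT = 1.4/(1−0.34918) = 2.1511 K.
Without permafrost-carbon: g' = 0.24718, ΔT' = 1.4/(1−0.24718) = 1.8597 K.
Change = 1.8597 − 2.1511 = -0.29 K.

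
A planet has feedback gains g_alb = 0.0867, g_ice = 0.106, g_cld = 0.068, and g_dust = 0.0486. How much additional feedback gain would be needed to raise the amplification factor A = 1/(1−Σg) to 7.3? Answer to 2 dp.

0.55

Current total gain = 0.3093.
Target gain for A = 7.3: g* = 1 − 1/7.3 = 0.863.
Additional gain needed = 0.863 − 0.3093 = 0.55.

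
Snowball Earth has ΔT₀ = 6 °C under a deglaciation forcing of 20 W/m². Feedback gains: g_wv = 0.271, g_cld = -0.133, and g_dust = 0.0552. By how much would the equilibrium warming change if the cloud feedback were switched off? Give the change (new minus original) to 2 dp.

Original: g = 0.1932, ΔT = 6/(1−0.1932) = 7.4368 °C.
Without cloud: g' = 0.3262, ΔT' = 6/(1−0.3262) = 8.9047 °C.
Change = 8.9047 − 7.4368 = 1.47 °C.

1.47 °C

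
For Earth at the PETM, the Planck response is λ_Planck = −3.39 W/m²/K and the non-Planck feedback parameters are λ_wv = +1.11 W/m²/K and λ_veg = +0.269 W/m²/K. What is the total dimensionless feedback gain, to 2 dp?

0.41

Convert to gains: g_wv = 1.11/3.39 = 0.3274; g_veg = 0.269/3.39 = 0.07935.
Total gain g = 0.40675.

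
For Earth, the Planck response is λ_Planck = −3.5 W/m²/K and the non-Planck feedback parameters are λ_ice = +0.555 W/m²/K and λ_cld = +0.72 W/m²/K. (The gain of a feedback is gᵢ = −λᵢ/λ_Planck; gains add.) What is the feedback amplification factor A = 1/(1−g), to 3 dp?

Convert to gains: g_ice = 0.555/3.5 = 0.1586; g_cld = 0.72/3.5 = 0.2057.
Total gain g = 0.3643.
A = 1/(1 − 0.3643) = 1.573.

1.573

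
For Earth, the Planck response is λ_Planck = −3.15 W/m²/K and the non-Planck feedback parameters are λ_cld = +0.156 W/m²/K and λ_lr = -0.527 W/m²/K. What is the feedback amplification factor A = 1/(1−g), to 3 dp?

0.895

Convert to gains: g_cld = 0.156/3.15 = 0.04952; g_lr = -0.527/3.15 = -0.1673.
Total gain g = -0.11778.
A = 1/(1 + 0.11778) = 0.895.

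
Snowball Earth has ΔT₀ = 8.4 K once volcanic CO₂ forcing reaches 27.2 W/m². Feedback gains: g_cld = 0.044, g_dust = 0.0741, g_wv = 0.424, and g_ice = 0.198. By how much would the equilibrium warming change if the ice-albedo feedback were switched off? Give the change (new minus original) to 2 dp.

-13.98 K

Original: g = 0.7401, ΔT = 8.4/(1−0.7401) = 32.3201 K.
Without ice-albedo: g' = 0.5421, ΔT' = 8.4/(1−0.5421) = 18.3446 K.
Change = 18.3446 − 32.3201 = -13.98 K.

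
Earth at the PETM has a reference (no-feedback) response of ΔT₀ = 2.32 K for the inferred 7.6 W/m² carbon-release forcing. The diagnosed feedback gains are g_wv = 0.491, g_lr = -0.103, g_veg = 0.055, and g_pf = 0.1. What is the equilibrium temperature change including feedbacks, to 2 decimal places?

5.08 K

Total gain g = 0.491 − 0.103 + 0.055 + 0.1 = 0.543.
Amplification A = 1/(1 − 0.543) = 2.188.
ΔT = 2.32 × 2.188 = 5.08 K.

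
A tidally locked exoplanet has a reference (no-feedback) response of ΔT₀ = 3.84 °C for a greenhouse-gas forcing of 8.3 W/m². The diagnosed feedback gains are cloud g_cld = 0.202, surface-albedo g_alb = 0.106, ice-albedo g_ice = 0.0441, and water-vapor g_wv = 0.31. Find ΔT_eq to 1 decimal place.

11.4 °C

Total gain g = 0.202 + 0.106 + 0.0441 + 0.31 = 0.6621.
Amplification A = 1/(1 − 0.6621) = 2.959.
ΔT = 3.84 × 2.959 = 11.4 °C.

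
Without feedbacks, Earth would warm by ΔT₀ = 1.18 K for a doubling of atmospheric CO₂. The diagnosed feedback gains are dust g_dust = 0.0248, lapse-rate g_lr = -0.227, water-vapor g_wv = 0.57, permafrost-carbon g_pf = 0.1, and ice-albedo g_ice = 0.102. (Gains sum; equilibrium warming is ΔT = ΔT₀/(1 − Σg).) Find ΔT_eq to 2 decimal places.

2.74 K

Total gain g = 0.0248 − 0.227 + 0.57 + 0.1 + 0.102 = 0.5698.
Amplification A = 1/(1 − 0.5698) = 2.325.
ΔT = 1.18 × 2.325 = 2.74 K.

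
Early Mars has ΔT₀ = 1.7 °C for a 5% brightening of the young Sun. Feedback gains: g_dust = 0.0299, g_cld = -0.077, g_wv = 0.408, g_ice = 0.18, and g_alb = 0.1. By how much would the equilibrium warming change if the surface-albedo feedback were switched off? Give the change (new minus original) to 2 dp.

Original: g = 0.6409, ΔT = 1.7/(1−0.6409) = 4.7341 °C.
Without surface-albedo: g' = 0.5409, ΔT' = 1.7/(1−0.5409) = 3.7029 °C.
Change = 3.7029 − 4.7341 = -1.03 °C.

-1.03 °C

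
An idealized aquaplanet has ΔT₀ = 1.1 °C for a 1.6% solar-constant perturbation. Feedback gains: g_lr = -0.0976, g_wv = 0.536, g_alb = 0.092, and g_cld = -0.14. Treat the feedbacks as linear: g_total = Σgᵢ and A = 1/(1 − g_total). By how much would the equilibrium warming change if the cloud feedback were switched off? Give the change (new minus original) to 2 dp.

0.54 °C

Original: g = 0.3904, ΔT = 1.1/(1−0.3904) = 1.8045 °C.
Without cloud: g' = 0.5304, ΔT' = 1.1/(1−0.5304) = 2.3424 °C.
Change = 2.3424 − 1.8045 = 0.54 °C.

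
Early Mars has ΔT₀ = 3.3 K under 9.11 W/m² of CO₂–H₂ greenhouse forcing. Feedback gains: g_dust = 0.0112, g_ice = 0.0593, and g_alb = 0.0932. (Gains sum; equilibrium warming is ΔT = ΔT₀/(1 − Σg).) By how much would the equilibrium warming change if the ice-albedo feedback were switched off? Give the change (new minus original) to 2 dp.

Original: g = 0.1637, ΔT = 3.3/(1−0.1637) = 3.9460 K.
Without ice-albedo: g' = 0.1044, ΔT' = 3.3/(1−0.1044) = 3.6847 K.
Change = 3.6847 − 3.9460 = -0.26 K.

-0.26 K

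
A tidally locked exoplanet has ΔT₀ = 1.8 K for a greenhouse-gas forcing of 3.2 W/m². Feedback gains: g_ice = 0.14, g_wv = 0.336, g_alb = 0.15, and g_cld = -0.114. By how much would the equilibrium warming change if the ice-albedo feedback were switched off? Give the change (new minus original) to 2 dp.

-0.82 K

Original: g = 0.512, ΔT = 1.8/(1−0.512) = 3.6885 K.
Without ice-albedo: g' = 0.372, ΔT' = 1.8/(1−0.372) = 2.8662 K.
Change = 2.8662 − 3.6885 = -0.82 K.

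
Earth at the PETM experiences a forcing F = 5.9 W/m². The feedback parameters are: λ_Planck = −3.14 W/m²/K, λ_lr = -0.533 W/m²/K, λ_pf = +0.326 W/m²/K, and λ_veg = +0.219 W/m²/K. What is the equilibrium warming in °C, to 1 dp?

1.9 °C

Net feedback parameter λ = (−3.14) + (-0.533) + (+0.326) + (+0.219) = -3.128 W/m²/K.
ΔT = −F/λ = −5.9/(-3.128) = 1.9 °C.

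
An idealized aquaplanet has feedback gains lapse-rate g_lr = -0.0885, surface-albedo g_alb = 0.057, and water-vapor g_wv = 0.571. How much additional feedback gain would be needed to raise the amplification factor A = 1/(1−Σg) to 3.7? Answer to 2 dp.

Current total gain = 0.5395.
Target gain for A = 3.7: g* = 1 − 1/3.7 = 0.7297.
Additional gain needed = 0.7297 − 0.5395 = 0.19.

0.19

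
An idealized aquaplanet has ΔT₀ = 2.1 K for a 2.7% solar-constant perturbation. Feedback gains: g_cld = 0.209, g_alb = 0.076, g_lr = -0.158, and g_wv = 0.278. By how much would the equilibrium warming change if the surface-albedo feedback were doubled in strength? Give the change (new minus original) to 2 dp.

Original: g = 0.405, ΔT = 2.1/(1−0.405) = 3.5294 K.
With doubled surface-albedo: g' = 0.481, ΔT' = 2.1/(1−0.481) = 4.0462 K.
Change = 4.0462 − 3.5294 = 0.52 K.

0.52 K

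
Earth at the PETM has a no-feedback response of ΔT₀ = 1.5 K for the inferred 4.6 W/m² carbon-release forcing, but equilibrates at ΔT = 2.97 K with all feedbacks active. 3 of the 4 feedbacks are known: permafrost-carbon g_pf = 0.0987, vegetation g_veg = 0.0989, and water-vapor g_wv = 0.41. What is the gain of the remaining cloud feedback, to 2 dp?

-0.11

Amplification A = ΔT/ΔT₀ = 2.97/1.5 = 1.98.
Total gain g = 1 − 1/A = 1 − 1/1.98 = 0.4949.
Known gains sum to 0.0987 + 0.0989 + 0.41 = 0.6076.
g_cld = 0.4949 − 0.6076 = -0.11.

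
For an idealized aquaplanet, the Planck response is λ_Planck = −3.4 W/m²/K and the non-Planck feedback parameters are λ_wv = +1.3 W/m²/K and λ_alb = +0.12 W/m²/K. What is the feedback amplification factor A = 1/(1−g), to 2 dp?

Convert to gains: g_wv = 1.3/3.4 = 0.3824; g_alb = 0.12/3.4 = 0.03529.
Total gain g = 0.41769.
A = 1/(1 − 0.41769) = 1.72.

1.72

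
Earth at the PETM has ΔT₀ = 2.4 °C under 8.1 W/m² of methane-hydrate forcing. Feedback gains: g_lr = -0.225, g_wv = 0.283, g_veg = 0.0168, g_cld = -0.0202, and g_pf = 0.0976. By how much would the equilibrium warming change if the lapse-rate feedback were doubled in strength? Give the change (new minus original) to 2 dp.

-0.59 °C

Original: g = 0.1522, ΔT = 2.4/(1−0.1522) = 2.8309 °C.
With doubled lapse-rate: g' = -0.0728, ΔT' = 2.4/(1+0.0728) = 2.2371 °C.
Change = 2.2371 − 2.8309 = -0.59 °C.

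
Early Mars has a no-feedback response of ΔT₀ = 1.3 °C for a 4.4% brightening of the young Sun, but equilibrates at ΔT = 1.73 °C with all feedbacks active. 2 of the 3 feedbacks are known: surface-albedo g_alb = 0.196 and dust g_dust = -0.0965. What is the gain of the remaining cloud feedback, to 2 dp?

Amplification A = ΔT/ΔT₀ = 1.73/1.3 = 1.331.
Total gain g = 1 − 1/A = 1 − 1/1.331 = 0.2487.
Known gains sum to 0.196 − 0.0965 = 0.0995.
g_cld = 0.2487 − 0.0995 = 0.15.

0.15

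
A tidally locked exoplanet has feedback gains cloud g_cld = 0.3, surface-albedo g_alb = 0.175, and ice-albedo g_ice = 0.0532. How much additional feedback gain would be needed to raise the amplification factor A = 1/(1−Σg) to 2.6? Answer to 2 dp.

Current total gain = 0.5282.
Target gain for A = 2.6: g* = 1 − 1/2.6 = 0.6154.
Additional gain needed = 0.6154 − 0.5282 = 0.09.

0.09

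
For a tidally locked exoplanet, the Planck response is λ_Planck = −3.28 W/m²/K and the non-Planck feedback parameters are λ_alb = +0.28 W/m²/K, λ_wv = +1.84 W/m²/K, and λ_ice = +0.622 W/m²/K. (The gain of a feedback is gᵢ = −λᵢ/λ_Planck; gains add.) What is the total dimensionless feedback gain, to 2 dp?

0.84

Convert to gains: g_alb = 0.28/3.28 = 0.08537; g_wv = 1.84/3.28 = 0.561; g_ice = 0.622/3.28 = 0.1896.
Total gain g = 0.83597.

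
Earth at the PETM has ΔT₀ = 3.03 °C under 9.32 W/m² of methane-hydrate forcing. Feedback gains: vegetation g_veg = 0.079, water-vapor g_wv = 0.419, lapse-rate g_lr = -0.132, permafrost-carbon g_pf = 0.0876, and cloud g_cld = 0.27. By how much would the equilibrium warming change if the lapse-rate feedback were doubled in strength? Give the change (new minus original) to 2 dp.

-3.54 °C

Original: g = 0.7236, ΔT = 3.03/(1−0.7236) = 10.9624 °C.
With doubled lapse-rate: g' = 0.5916, ΔT' = 3.03/(1−0.5916) = 7.4192 °C.
Change = 7.4192 − 10.9624 = -3.54 °C.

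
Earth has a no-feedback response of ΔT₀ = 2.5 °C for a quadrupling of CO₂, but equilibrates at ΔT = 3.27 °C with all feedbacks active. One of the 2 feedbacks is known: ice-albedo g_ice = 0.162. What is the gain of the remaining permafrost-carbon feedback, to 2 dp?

Amplification A = ΔT/ΔT₀ = 3.27/2.5 = 1.308.
Total gain g = 1 − 1/A = 1 − 1/1.308 = 0.2355.
The known gain is 0.162.
g_pf = 0.2355 − 0.162 = 0.07.

0.07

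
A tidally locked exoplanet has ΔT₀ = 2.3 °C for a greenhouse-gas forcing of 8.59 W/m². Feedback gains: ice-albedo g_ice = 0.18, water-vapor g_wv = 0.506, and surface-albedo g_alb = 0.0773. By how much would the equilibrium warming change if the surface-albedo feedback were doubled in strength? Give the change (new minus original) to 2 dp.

4.71 °C

Original: g = 0.7633, ΔT = 2.3/(1−0.7633) = 9.7169 °C.
With doubled surface-albedo: g' = 0.8406, ΔT' = 2.3/(1−0.8406) = 14.4291 °C.
Change = 14.4291 − 9.7169 = 4.71 °C.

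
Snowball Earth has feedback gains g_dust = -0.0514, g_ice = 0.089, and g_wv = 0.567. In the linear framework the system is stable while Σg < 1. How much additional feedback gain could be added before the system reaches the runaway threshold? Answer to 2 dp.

0.40

Current total gain = -0.0514 + 0.089 + 0.567 = 0.6046.
Margin to runaway = 1 − 0.6046 = 0.40.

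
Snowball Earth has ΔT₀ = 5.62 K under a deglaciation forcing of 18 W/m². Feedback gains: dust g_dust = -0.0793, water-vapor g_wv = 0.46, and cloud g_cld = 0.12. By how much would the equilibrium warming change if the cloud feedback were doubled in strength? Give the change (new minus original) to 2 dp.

3.56 K

Original: g = 0.5007, ΔT = 5.62/(1−0.5007) = 11.2558 K.
With doubled cloud: g' = 0.6207, ΔT' = 5.62/(1−0.6207) = 14.8168 K.
Change = 14.8168 − 11.2558 = 3.56 K.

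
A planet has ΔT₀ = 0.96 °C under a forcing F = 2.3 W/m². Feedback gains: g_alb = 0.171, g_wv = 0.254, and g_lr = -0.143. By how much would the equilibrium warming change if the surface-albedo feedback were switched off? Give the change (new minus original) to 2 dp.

Original: g = 0.282, ΔT = 0.96/(1−0.282) = 1.3370 °C.
Without surface-albedo: g' = 0.111, ΔT' = 0.96/(1−0.111) = 1.0799 °C.
Change = 1.0799 − 1.3370 = -0.26 °C.

-0.26 °C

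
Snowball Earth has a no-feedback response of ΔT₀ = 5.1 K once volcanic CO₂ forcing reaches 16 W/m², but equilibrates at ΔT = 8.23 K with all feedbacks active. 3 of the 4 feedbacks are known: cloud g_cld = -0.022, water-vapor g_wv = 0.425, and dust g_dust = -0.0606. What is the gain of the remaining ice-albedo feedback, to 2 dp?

Amplification A = ΔT/ΔT₀ = 8.23/5.1 = 1.614.
Total gain g = 1 − 1/A = 1 − 1/1.614 = 0.3804.
Known gains sum to -0.022 + 0.425 − 0.0606 = 0.3424.
g_ice = 0.3804 − 0.3424 = 0.04.

0.04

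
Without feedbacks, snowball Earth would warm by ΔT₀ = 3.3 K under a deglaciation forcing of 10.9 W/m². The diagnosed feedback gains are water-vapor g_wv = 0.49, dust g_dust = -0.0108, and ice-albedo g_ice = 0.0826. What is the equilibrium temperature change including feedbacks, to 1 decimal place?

Total gain g = 0.49 − 0.0108 + 0.0826 = 0.5618.
Amplification A = 1/(1 − 0.5618) = 2.282.
ΔT = 3.3 × 2.282 = 7.5 K.

7.5 K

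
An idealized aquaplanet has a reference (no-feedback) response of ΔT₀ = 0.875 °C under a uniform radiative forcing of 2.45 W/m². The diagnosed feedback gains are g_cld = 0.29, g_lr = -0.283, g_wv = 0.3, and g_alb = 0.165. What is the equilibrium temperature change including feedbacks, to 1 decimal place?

Total gain g = 0.29 − 0.283 + 0.3 + 0.165 = 0.472.
Amplification A = 1/(1 − 0.472) = 1.894.
ΔT = 0.875 × 1.894 = 1.7 °C.

1.7 °C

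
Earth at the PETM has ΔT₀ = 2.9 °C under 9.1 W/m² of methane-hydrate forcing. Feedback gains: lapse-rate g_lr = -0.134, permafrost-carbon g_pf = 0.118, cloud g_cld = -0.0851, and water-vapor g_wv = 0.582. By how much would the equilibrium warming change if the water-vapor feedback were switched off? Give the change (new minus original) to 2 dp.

Original: g = 0.4809, ΔT = 2.9/(1−0.4809) = 5.5866 °C.
Without water-vapor: g' = -0.1011, ΔT' = 2.9/(1+0.1011) = 2.6337 °C.
Change = 2.6337 − 5.5866 = -2.95 °C.

-2.95 °C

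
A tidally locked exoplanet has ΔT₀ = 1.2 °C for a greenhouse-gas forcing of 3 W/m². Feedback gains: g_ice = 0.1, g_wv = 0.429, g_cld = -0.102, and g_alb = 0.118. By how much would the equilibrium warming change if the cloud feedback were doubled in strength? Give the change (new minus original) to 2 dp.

-0.48 °C

Original: g = 0.545, ΔT = 1.2/(1−0.545) = 2.6374 °C.
With doubled cloud: g' = 0.443, ΔT' = 1.2/(1−0.443) = 2.1544 °C.
Change = 2.1544 − 2.6374 = -0.48 °C.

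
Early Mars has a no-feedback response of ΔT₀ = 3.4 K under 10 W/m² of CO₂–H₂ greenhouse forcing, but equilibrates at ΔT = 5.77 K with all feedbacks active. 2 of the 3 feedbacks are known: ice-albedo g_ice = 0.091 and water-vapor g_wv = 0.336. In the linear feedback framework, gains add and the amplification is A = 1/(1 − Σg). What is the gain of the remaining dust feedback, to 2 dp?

Amplification A = ΔT/ΔT₀ = 5.77/3.4 = 1.697.
Total gain g = 1 − 1/A = 1 − 1/1.697 = 0.4107.
Known gains sum to 0.091 + 0.336 = 0.427.
g_dust = 0.4107 − 0.427 = -0.02.

-0.02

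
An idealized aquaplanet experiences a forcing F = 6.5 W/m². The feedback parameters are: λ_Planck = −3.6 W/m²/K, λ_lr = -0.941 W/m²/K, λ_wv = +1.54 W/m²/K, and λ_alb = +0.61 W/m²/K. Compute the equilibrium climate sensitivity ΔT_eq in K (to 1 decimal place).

2.7 K

Net feedback parameter λ = (−3.6) + (-0.941) + (+1.54) + (+0.61) = -2.391 W/m²/K.
ΔT = −F/λ = −6.5/(-2.391) = 2.7 K.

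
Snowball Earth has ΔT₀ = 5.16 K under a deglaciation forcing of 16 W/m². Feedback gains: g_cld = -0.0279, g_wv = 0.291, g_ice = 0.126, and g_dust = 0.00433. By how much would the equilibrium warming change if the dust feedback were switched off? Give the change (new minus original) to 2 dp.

-0.06 K

Original: g = 0.39343, ΔT = 5.16/(1−0.39343) = 8.5068 K.
Without dust: g' = 0.3891, ΔT' = 5.16/(1−0.3891) = 8.4466 K.
Change = 8.4466 − 8.5068 = -0.06 K.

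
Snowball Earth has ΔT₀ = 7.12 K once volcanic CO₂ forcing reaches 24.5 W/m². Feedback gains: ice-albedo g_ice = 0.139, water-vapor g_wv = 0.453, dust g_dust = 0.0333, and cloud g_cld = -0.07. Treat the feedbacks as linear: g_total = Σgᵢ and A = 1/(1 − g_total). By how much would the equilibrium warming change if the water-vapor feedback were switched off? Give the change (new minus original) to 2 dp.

-8.08 K

Original: g = 0.5553, ΔT = 7.12/(1−0.5553) = 16.0108 K.
Without water-vapor: g' = 0.1023, ΔT' = 7.12/(1−0.1023) = 7.9314 K.
Change = 7.9314 − 16.0108 = -8.08 K.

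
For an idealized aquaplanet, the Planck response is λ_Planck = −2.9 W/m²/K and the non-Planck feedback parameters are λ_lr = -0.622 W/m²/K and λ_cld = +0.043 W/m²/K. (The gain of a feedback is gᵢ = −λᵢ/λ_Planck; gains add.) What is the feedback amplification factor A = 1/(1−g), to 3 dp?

Convert to gains: g_lr = -0.622/2.9 = -0.2145; g_cld = 0.043/2.9 = 0.01483.
Total gain g = -0.19967.
A = 1/(1 + 0.19967) = 0.834.

0.834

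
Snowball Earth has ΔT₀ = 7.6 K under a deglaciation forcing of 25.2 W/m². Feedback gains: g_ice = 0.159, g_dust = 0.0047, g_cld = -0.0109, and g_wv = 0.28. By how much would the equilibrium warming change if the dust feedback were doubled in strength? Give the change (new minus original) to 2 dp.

0.11 K

Original: g = 0.4328, ΔT = 7.6/(1−0.4328) = 13.3992 K.
With doubled dust: g' = 0.4375, ΔT' = 7.6/(1−0.4375) = 13.5111 K.
Change = 13.5111 − 13.3992 = 0.11 K.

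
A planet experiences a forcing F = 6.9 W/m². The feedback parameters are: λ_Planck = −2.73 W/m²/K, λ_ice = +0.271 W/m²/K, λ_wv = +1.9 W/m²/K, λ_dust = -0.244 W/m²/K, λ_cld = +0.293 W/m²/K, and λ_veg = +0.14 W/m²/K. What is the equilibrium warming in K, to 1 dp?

18.6 K

Net feedback parameter λ = (−2.73) + (+0.271) + (+1.9) + (-0.244) + (+0.293) + (+0.14) = -0.37 W/m²/K.
ΔT = −F/λ = −6.9/(-0.37) = 18.6 K.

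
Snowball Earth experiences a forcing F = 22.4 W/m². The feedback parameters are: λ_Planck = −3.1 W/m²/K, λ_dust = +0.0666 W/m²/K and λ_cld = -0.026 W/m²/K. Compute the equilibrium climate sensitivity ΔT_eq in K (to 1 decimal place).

Net feedback parameter λ = (−3.1) + (+0.0666) + (-0.026) = -3.0594 W/m²/K.
ΔT = −F/λ = −22.4/(-3.0594) = 7.3 K.

7.3 K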